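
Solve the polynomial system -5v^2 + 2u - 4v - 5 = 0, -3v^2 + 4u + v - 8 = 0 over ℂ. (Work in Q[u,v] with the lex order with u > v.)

Compute a lex Gröbner basis by Buchberger's algorithm.
f_1 = 2u - 5v^2 - 4v - 5, LT = u.
f_2 = 4u - 3v^2 + v - 8, LT = u.

S(f_1,f_2): lcm = u. S = -7/4v^2 - 9/4v - 1/2.
  leading term v^2: no divisor's leading term divides it; move -7/4v^2 to the remainder.
  leading term v: no divisor's leading term divides it; move -9/4v to the remainder.
  leading term 1: no divisor's leading term divides it; move -1/2 to the remainder.
  remainder -7/4v^2 - 9/4v - 1/2 ≠ 0; add h_3 = -7/4v^2 - 9/4v - 1/2 to the basis.

The other S-polynomials (S(f_1,h_3), S(f_2,h_3)) all reduce to 0 modulo the current basis, so we have a Gröbner basis.
Inter-reduce: drop elements whose leading term is divisible by another's, tail-reduce, and make monic.
Reduced Gröbner basis: {u + 17/14v - 25/14, v^2 + 9/7v + 2/7}.

From the last basis element, v^2 + 9/7v + 2/7 = 0, so v takes values in {-1, -2/7}. Each choice, substituted upward through the basis, yields the corresponding point(s) of the solution set.
  v = -1: the earlier basis element becomes u - 3 = 0, giving u = 3 — point (3, -1).
  v = -2/7: the earlier basis element becomes u - 209/98 = 0, giving u = 209/98 — point (209/98, -2/7).
Substituting each solution back into the original system confirms all equations vanish.

{(3, -1), (209/98, -2/7)}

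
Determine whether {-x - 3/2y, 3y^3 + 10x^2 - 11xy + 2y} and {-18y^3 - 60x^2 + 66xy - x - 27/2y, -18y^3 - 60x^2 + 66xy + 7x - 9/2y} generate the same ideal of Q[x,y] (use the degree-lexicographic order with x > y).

Two ideals are equal iff their reduced Gröbner bases coincide (the reduced basis is unique for a fixed ordering).
Buchberger on the first generating set:
f_1 = -x - 3/2y, LT = x.
f_2 = 3y^3 + 10x^2 - 11xy + 2y, LT = y^3.

The S-polynomials (S(f_1,f_2)) all reduce to 0 modulo the current basis, so we have a Gröbner basis.
Inter-reduce: drop elements whose leading term is divisible by another's, tail-reduce, and make monic.
Reduced Gröbner basis: {y^3 + 13y^2 + 2/3y, x + 3/2y}.

Buchberger on the second generating set:
h_1 = -18y^3 - 60x^2 + 66xy - x - 27/2y, LT = y^3.
h_2 = -18y^3 - 60x^2 + 66xy + 7x - 9/2y, LT = y^3.

S(h_1,h_2): lcm = y^3. S = 4/9x + 1/2y.
  reduce S modulo (h_1, h_2):
  remainder 4/9x + 1/2y ≠ 0; add k_3 = 4/9x + 1/2y to the basis.

The other S-polynomials (S(h_1,k_3), S(h_2,k_3)) all reduce to 0 modulo the current basis, so we have a Gröbner basis.
Inter-reduce: drop elements whose leading term is divisible by another's, tail-reduce, and make monic.
Reduced Gröbner basis: {y^3 + 267/32y^2 + 11/16y, x + 9/8y}.

These differ, so the ideals are not equal.
The choice of monomial ordering does not affect the verdict — as long as both bases are computed under the same ordering, their equality decides ideal equality.

No, the ideals differ.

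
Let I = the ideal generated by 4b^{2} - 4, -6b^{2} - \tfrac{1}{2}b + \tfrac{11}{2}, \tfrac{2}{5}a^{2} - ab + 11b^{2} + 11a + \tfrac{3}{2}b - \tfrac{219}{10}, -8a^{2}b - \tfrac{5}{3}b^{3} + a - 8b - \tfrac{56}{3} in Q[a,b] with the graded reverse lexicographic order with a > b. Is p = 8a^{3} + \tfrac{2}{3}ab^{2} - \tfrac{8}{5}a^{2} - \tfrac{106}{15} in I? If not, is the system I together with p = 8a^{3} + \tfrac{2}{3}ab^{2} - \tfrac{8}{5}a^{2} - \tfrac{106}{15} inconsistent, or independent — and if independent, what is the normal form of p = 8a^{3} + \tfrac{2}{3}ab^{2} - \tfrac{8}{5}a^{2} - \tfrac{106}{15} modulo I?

8a^{3} + \tfrac{2}{3}ab^{2} - \tfrac{8}{5}a^{2} - \tfrac{106}{15} lies in I (it reduces to 0).

First compute the reduced Gröbner basis of I by Buchberger's algorithm.
f_1 = 4b^{2} - 4, LT = b^{2}.
f_2 = -6b^{2} - \tfrac{1}{2}b + \tfrac{11}{2}, LT = b^{2}.
f_3 = \tfrac{2}{5}a^{2} - ab + 11b^{2} + 11a + \tfrac{3}{2}b - \tfrac{219}{10}, LT = a^{2}.
f_4 = -8a^{2}b - \tfrac{5}{3}b^{3} + a - 8b - \tfrac{56}{3}, LT = a^{2}b.

S(f_1,f_2): lcm = b^{2}. S = -\tfrac{1}{12}b - \tfrac{1}{12}.
  leading term b: no divisor's leading term divides it; move -\tfrac{1}{12}b to the remainder.
  leading term 1: no divisor's leading term divides it; move -\tfrac{1}{12} to the remainder.
  remainder -\tfrac{1}{12}b - \tfrac{1}{12} ≠ 0; add h_5 = -\tfrac{1}{12}b - \tfrac{1}{12} to the basis.

S(f_1,f_4): lcm = a^{2}b^{2}. S = -\tfrac{5}{24}b^{4} - a^{2} + \tfrac{1}{8}ab - b^{2} - \tfrac{7}{3}b.
  leading term b^{4}: subtract (-\tfrac{5}{96}b^{2})·f_1 from -\tfrac{5}{24}b^{4} - a^{2} + \tfrac{1}{8}ab - b^{2} - \tfrac{7}{3}b → -a^{2} + \tfrac{1}{8}ab - \tfrac{29}{24}b^{2} - \tfrac{7}{3}b
  leading term a^{2}: subtract (-\tfrac{5}{2})·f_3 from -a^{2} + \tfrac{1}{8}ab - \tfrac{29}{24}b^{2} - \tfrac{7}{3}b → -\tfrac{19}{8}ab + \tfrac{631}{24}b^{2} + \tfrac{55}{2}a + \tfrac{17}{12}b - \tfrac{219}{4}
  leading term ab: subtract (\tfrac{57}{2}a)·h_5 from -\tfrac{19}{8}ab + \tfrac{631}{24}b^{2} + \tfrac{55}{2}a + \tfrac{17}{12}b - \tfrac{219}{4} → \tfrac{631}{24}b^{2} + \tfrac{239}{8}a + \tfrac{17}{12}b - \tfrac{219}{4}
  leading term b^{2}: subtract (\tfrac{631}{96})·f_1 from \tfrac{631}{24}b^{2} + \tfrac{239}{8}a + \tfrac{17}{12}b - \tfrac{219}{4} → \tfrac{239}{8}a + \tfrac{17}{12}b - \tfrac{683}{24}
  leading term a: no divisor's leading term divides it; move \tfrac{239}{8}a to the remainder.
  leading term b: subtract (-17)·h_5 from \tfrac{17}{12}b - \tfrac{683}{24} → -\tfrac{239}{8}
  leading term 1: no divisor's leading term divides it; move -\tfrac{239}{8} to the remainder.
  remainder \tfrac{239}{8}a - \tfrac{239}{8} ≠ 0; add h_6 = \tfrac{239}{8}a - \tfrac{239}{8} to the basis.

The other S-polynomials (S(f_1,f_3), S(f_2,f_3), S(f_2,f_4), S(f_3,f_4), S(f_1,h_5), S(f_2,h_5), S(f_3,h_5), S(f_4,h_5), S(f_1,h_6), S(f_2,h_6), S(f_3,h_6), S(f_4,h_6), S(h_5,h_6)) all reduce to 0 modulo the current basis, so we have a Gröbner basis.
Inter-reduce: drop elements whose leading term is divisible by another's, tail-reduce, and make monic.
Reduced Gröbner basis: {a - 1, b + 1}.
Label its elements g_1 = a - 1, g_2 = b + 1.

Reduce p = 8a^{3} + \tfrac{2}{3}ab^{2} - \tfrac{8}{5}a^{2} - \tfrac{106}{15} modulo G:
  leading term a^{3}: subtract (8a^{2})·g_1 from 8a^{3} + \tfrac{2}{3}ab^{2} - \tfrac{8}{5}a^{2} - \tfrac{106}{15} → \tfrac{2}{3}ab^{2} + \tfrac{32}{5}a^{2} - \tfrac{106}{15}
  leading term ab^{2}: subtract (\tfrac{2}{3}b^{2})·g_1 from \tfrac{2}{3}ab^{2} + \tfrac{32}{5}a^{2} - \tfrac{106}{15} → \tfrac{32}{5}a^{2} + \tfrac{2}{3}b^{2} - \tfrac{106}{15}
  leading term a^{2}: subtract (\tfrac{32}{5}a)·g_1 from \tfrac{32}{5}a^{2} + \tfrac{2}{3}b^{2} - \tfrac{106}{15} → \tfrac{2}{3}b^{2} + \tfrac{32}{5}a - \tfrac{106}{15}
  leading term b^{2}: subtract (\tfrac{2}{3}b)·g_2 from \tfrac{2}{3}b^{2} + \tfrac{32}{5}a - \tfrac{106}{15} → \tfrac{32}{5}a - \tfrac{2}{3}b - \tfrac{106}{15}
  leading term a: subtract (\tfrac{32}{5})·g_1 from \tfrac{32}{5}a - \tfrac{2}{3}b - \tfrac{106}{15} → -\tfrac{2}{3}b - \tfrac{2}{3}
  leading term b: subtract (-\tfrac{2}{3})·g_2 from -\tfrac{2}{3}b - \tfrac{2}{3} → 0
  normal form = 0.
Since the normal form is 0, p ∈ I.

Ideal membership is decidable via reduction modulo a Gröbner basis.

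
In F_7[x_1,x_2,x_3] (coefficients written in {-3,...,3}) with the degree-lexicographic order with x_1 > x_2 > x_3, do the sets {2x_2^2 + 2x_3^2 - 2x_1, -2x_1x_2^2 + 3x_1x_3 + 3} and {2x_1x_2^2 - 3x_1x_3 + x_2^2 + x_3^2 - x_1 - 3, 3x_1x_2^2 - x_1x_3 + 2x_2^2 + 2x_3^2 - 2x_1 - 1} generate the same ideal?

For a fixed monomial order, each ideal has a unique reduced Gröbner basis; comparing bases decides equality.
Buchberger on the first generating set:
f_1 = 2x_2^2 + 2x_3^2 - 2x_1, LT = x_2^2.
f_2 = -2x_1x_2^2 + 3x_1x_3 + 3, LT = x_1x_2^2.

S(f_1,f_2): lcm = x_1x_2^2. S = x_1x_3^2 - x_1^2 - 2x_1x_3 - 2.
  reduce S modulo (f_1, f_2):
  remainder x_1x_3^2 - x_1^2 - 2x_1x_3 - 2 ≠ 0; add g_3 = x_1x_3^2 - x_1^2 - 2x_1x_3 - 2 to the basis.

The other S-polynomials (S(f_1,g_3), S(f_2,g_3)) all reduce to 0 modulo the current basis, so we have a Gröbner basis.
Inter-reduce: drop elements whose leading term is divisible by another's, tail-reduce, and make monic.
Reduced Gröbner basis: {x_1x_3^2 - x_1^2 - 2x_1x_3 - 2, x_2^2 + x_3^2 - x_1}.

Buchberger on the second generating set:
h_1 = 2x_1x_2^2 - 3x_1x_3 + x_2^2 + x_3^2 - x_1 - 3, LT = x_1x_2^2.
h_2 = 3x_1x_2^2 - x_1x_3 + 2x_2^2 + 2x_3^2 - 2x_1 - 1, LT = x_1x_2^2.

S(h_1,h_2): lcm = x_1x_2^2. S = x_2^2 + x_3^2 - x_1.
  reduce S modulo (h_1, h_2):
  remainder x_2^2 + x_3^2 - x_1 ≠ 0; add k_3 = x_2^2 + x_3^2 - x_1 to the basis.

S(h_1,k_3): lcm = x_1x_2^2. S = -x_1x_3^2 + x_1^2 + 2x_1x_3 - 3x_2^2 - 3x_3^2 + 3x_1 + 2.
  reduce S modulo (h_1, h_2, k_3):
  remainder -x_1x_3^2 + x_1^2 + 2x_1x_3 + 2 ≠ 0; add k_4 = -x_1x_3^2 + x_1^2 + 2x_1x_3 + 2 to the basis.

The other S-polynomials (S(h_2,k_3), S(h_1,k_4), S(h_2,k_4), S(k_3,k_4)) all reduce to 0 modulo the current basis, so we have a Gröbner basis.
Inter-reduce: drop elements whose leading term is divisible by another's, tail-reduce, and make monic.
Reduced Gröbner basis: {x_1x_3^2 - x_1^2 - 2x_1x_3 - 2, x_2^2 + x_3^2 - x_1}.

Same reduced basis, so the two generating sets span the same ideal.

Yes, the ideals are equal.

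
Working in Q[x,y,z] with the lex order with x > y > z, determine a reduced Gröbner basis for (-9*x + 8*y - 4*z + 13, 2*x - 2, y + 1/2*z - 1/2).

G = {x - 1, y, z - 1}

f_1 = -9*x + 8*y - 4*z + 13, LT = x.
f_2 = 2*x - 2, LT = x.
f_3 = y + 1/2*z - 1/2, LT = y.

S(f_1,f_2): lcm = x. S = -8/9*y + 4/9*z - 4/9.
  reduce S modulo (f_1, f_2, f_3):
  remainder 8/9*z - 8/9 ≠ 0; add g_4 = 8/9*z - 8/9 to the basis.

The other S-polynomials (S(f_1,f_3), S(f_2,f_3), S(f_1,g_4), S(f_2,g_4), S(f_3,g_4)) all reduce to 0 modulo the current basis, so we have a Gröbner basis.
Inter-reduce: drop elements whose leading term is divisible by another's, tail-reduce, and make monic.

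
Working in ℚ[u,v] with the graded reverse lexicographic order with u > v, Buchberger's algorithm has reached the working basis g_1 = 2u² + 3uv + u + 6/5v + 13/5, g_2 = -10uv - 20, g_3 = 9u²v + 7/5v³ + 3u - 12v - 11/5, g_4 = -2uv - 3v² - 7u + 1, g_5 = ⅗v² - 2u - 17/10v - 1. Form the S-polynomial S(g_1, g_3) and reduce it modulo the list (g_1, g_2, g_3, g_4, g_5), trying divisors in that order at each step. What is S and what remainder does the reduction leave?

S(g_1, g_3) = 3/2uv² - 7/45v³ + ½uv + ⅗v² - ⅓u + 79/30v + 11/45; remainder on division = 16/81u - 283/1620v + 443/810.

lcm(LM(g_1), LM(g_3)) = u²v.
S = (lcm/LT(g_1))·g_1 − (lcm/LT(g_3))·g_3 = 3/2uv² - 7/45v³ + ½uv + ⅗v² - ⅓u + 79/30v + 11/45.
Reduce S modulo (g_1, g_2, g_3, g_4, g_5) in that order:
  leading term uv²: subtract (-3/20v)·g_2 from 3/2uv² - 7/45v³ + ½uv + ⅗v² - ⅓u + 79/30v + 11/45 → -7/45v³ + ½uv + ⅗v² - ⅓u - 11/30v + 11/45
  leading term v³: subtract (-7/27v)·g_5 from -7/45v³ + ½uv + ⅗v² - ⅓u - 11/30v + 11/45 → -1/54uv + 43/270v² - ⅓u - 169/270v + 11/45
  leading term uv: subtract (1/540)·g_2 from -1/54uv + 43/270v² - ⅓u - 169/270v + 11/45 → 43/270v² - ⅓u - 169/270v + 38/135
  leading term v²: subtract (43/162)·g_5 from 43/270v² - ⅓u - 169/270v + 38/135 → 16/81u - 283/1620v + 443/810
  leading term u: no divisor's leading term divides it; move 16/81u to the remainder.
  leading term v: no divisor's leading term divides it; move -283/1620v to the remainder.
  leading term 1: no divisor's leading term divides it; move 443/810 to the remainder.
The remainder 16/81u - 283/1620v + 443/810 is nonzero, so it would be added as the next basis element.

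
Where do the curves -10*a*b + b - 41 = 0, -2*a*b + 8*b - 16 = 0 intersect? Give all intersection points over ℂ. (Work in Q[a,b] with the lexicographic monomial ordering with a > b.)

Compute a lex Gröbner basis by Buchberger's algorithm.
f_1 = -10*a*b + b - 41, LT = a*b.
f_2 = -2*a*b + 8*b - 16, LT = a*b.

S(f_1,f_2): lcm = a*b. S = 39/10*b - 39/10.
  reduce S modulo (f_1, f_2):
  remainder 39/10*b - 39/10 ≠ 0; add h_3 = 39/10*b - 39/10 to the basis.

S(f_1,h_3): lcm = a*b. S = a - 1/10*b + 41/10.
  reduce S modulo (f_1, f_2, h_3):
  remainder a + 4 ≠ 0; add h_4 = a + 4 to the basis.

The other S-polynomials (S(f_2,h_3), S(f_1,h_4), S(f_2,h_4), S(h_3,h_4)) all reduce to 0 modulo the current basis, so we have a Gröbner basis.
Inter-reduce: drop elements whose leading term is divisible by another's, tail-reduce, and make monic.
Reduced Gröbner basis: {a + 4, b - 1}.

The lex basis is triangular: the last element involves only b. Solving b - 1 = 0 gives b ∈ {1}; substituting each value into the earlier elements determines the remaining variables.
  b = 1: the earlier basis element becomes a + 4 = 0, giving a = -4 — point (-4, 1).
This is the nonlinear analogue of row-reducing a linear system.

{(-4, 1)}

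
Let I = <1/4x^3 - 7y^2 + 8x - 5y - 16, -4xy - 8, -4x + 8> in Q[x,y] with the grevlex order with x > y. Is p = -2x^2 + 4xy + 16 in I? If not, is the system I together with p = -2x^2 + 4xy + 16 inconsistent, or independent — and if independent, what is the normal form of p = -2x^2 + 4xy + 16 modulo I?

First compute the reduced Gröbner basis of I by Buchberger's algorithm.
f_1 = 1/4x^3 - 7y^2 + 8x - 5y - 16, LT = x^3.
f_2 = -4xy - 8, LT = xy.
f_3 = -4x + 8, LT = x.

S(f_1,f_2): lcm = x^3y. S = -28y^3 - 2x^2 + 32xy - 20y^2 - 64y.
  leading term y^3: no divisor's leading term divides it; move -28y^3 to the remainder.
  leading term x^2: subtract (1/2x)·f_3 from -2x^2 + 32xy - 20y^2 - 64y → 32xy - 20y^2 - 4x - 64y
  leading term xy: subtract (-8)·f_2 from 32xy - 20y^2 - 4x - 64y → -20y^2 - 4x - 64y - 64
  leading term y^2: no divisor's leading term divides it; move -20y^2 to the remainder.
  leading term x: subtract (1)·f_3 from -4x - 64y - 64 → -64y - 72
  leading term y: no divisor's leading term divides it; move -64y to the remainder.
  leading term 1: no divisor's leading term divides it; move -72 to the remainder.
  remainder -28y^3 - 20y^2 - 64y - 72 ≠ 0; add h_4 = -28y^3 - 20y^2 - 64y - 72 to the basis.

S(f_1,f_3): lcm = x^3. S = 2x^2 - 28y^2 + 32x - 20y - 64.
  leading term x^2: subtract (-1/2x)·f_3 from 2x^2 - 28y^2 + 32x - 20y - 64 → -28y^2 + 36x - 20y - 64
  leading term y^2: no divisor's leading term divides it; move -28y^2 to the remainder.
  leading term x: subtract (-9)·f_3 from 36x - 20y - 64 → -20y + 8
  leading term y: no divisor's leading term divides it; move -20y to the remainder.
  leading term 1: no divisor's leading term divides it; move 8 to the remainder.
  remainder -28y^2 - 20y + 8 ≠ 0; add h_5 = -28y^2 - 20y + 8 to the basis.

S(f_2,f_3): lcm = xy. S = 2y + 2.
  leading term y: no divisor's leading term divides it; move 2y to the remainder.
  leading term 1: no divisor's leading term divides it; move 2 to the remainder.
  remainder 2y + 2 ≠ 0; add h_6 = 2y + 2 to the basis.

S(f_1,h_4): leading monomials are coprime, so the S-polynomial reduces to 0 (Buchberger's first criterion).
S(f_2,h_4): lcm = xy^3. S = -5/7xy^2 - 16/7xy + 2y^2 - 18/7x.
  leading term xy^2: subtract (5/28y)·f_2 from -5/7xy^2 - 16/7xy + 2y^2 - 18/7x → -16/7xy + 2y^2 - 18/7x + 10/7y
  leading term xy: subtract (4/7)·f_2 from -16/7xy + 2y^2 - 18/7x + 10/7y → 2y^2 - 18/7x + 10/7y + 32/7
  leading term y^2: subtract (-1/14)·h_5 from 2y^2 - 18/7x + 10/7y + 32/7 → -18/7x + 36/7
  leading term x: subtract (9/14)·f_3 from -18/7x + 36/7 → 0
  remainder 0.

S(f_3,h_4): leading monomials are coprime, so the S-polynomial reduces to 0 (Buchberger's first criterion).
S(f_1,h_5): leading monomials are coprime, so the S-polynomial reduces to 0 (Buchberger's first criterion).
S(f_2,h_5): lcm = xy^2. S = -5/7xy + 2/7x + 2y.
  leading term xy: subtract (5/28)·f_2 from -5/7xy + 2/7x + 2y → 2/7x + 2y + 10/7
  leading term x: subtract (-1/14)·f_3 from 2/7x + 2y + 10/7 → 2y + 2
  leading term y: subtract (1)·h_6 from 2y + 2 → 0
  remainder 0.

S(f_3,h_5): leading monomials are coprime, so the S-polynomial reduces to 0 (Buchberger's first criterion).
S(h_4,h_5): lcm = y^3. S = 18/7y + 18/7.
  leading term y: subtract (9/7)·h_6 from 18/7y + 18/7 → 0
  remainder 0.

S(f_1,h_6): leading monomials are coprime, so the S-polynomial reduces to 0 (Buchberger's first criterion).
S(f_2,h_6): lcm = xy. S = -x + 2.
  leading term x: subtract (1/4)·f_3 from -x + 2 → 0
  remainder 0.

S(f_3,h_6): leading monomials are coprime, so the S-polynomial reduces to 0 (Buchberger's first criterion).
S(h_4,h_6): lcm = y^3. S = -2/7y^2 + 16/7y + 18/7.
  leading term y^2: subtract (1/98)·h_5 from -2/7y^2 + 16/7y + 18/7 → 122/49y + 122/49
  leading term y: subtract (61/49)·h_6 from 122/49y + 122/49 → 0
  remainder 0.

S(h_5,h_6): lcm = y^2. S = -2/7y - 2/7.
  leading term y: subtract (-1/7)·h_6 from -2/7y - 2/7 → 0
  remainder 0.

Every S-polynomial of the final basis reduces to 0, so we have a Gröbner basis.
Inter-reduce: drop elements whose leading term is divisible by another's, tail-reduce, and make monic.
Reduced Gröbner basis: {x - 2, y + 1}.
Label its elements g_1 = x - 2, g_2 = y + 1.

Reduce p = -2x^2 + 4xy + 16 modulo G:
  leading term x^2: subtract (-2x)·g_1 from -2x^2 + 4xy + 16 → 4xy - 4x + 16
  leading term xy: subtract (4y)·g_1 from 4xy - 4x + 16 → -4x + 8y + 16
  leading term x: subtract (-4)·g_1 from -4x + 8y + 16 → 8y + 8
  leading term y: subtract (8)·g_2 from 8y + 8 → 0
  normal form = 0.
Since the normal form is 0, p ∈ I.

-2x^2 + 4xy + 16 lies in I (it reduces to 0).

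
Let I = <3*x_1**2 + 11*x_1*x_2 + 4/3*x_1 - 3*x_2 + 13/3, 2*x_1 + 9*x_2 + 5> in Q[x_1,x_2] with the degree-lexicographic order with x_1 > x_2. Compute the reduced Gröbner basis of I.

G = {x_2**2 + 124/45*x_2 + 79/45, x_1 + 9/2*x_2 + 5/2}

f_1 = 3*x_1**2 + 11*x_1*x_2 + 4/3*x_1 - 3*x_2 + 13/3, LT = x_1**2.
f_2 = 2*x_1 + 9*x_2 + 5, LT = x_1.

S(f_1,f_2): lcm = x_1**2. S = -5/6*x_1*x_2 - 37/18*x_1 - x_2 + 13/9.
  leading term x_1*x_2: subtract (-5/12*x_2)·f_2 from -5/6*x_1*x_2 - 37/18*x_1 - x_2 + 13/9 → 15/4*x_2**2 - 37/18*x_1 + 13/12*x_2 + 13/9
  leading term x_2**2: no divisor's leading term divides it; move 15/4*x_2**2 to the remainder.
  leading term x_1: subtract (-37/36)·f_2 from -37/18*x_1 + 13/12*x_2 + 13/9 → 31/3*x_2 + 79/12
  leading term x_2: no divisor's leading term divides it; move 31/3*x_2 to the remainder.
  leading term 1: no divisor's leading term divides it; move 79/12 to the remainder.
  remainder 15/4*x_2**2 + 31/3*x_2 + 79/12 ≠ 0; add g_3 = 15/4*x_2**2 + 31/3*x_2 + 79/12 to the basis.

The other S-polynomials (S(f_1,g_3), S(f_2,g_3)) all reduce to 0 modulo the current basis, so we have a Gröbner basis.
Inter-reduce: drop elements whose leading term is divisible by another's, tail-reduce, and make monic.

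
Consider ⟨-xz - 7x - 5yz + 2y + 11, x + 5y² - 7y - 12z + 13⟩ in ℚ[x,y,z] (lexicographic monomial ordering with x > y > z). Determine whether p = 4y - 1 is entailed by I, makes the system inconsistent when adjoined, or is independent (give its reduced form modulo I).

First compute the reduced Gröbner basis of I by Buchberger's algorithm.
f_1 = -xz - 7x - 5yz + 2y + 11, LT = xz.
f_2 = x + 5y² - 7y - 12z + 13, LT = x.

S(f_1,f_2): lcm = xz. S = 7x - 5y²z + 12yz - 2y + 12z² - 13z - 11.
  leading term x: subtract (7)·f_2 from 7x - 5y²z + 12yz - 2y + 12z² - 13z - 11 → -5y²z - 35y² + 12yz + 47y + 12z² + 71z - 102
  leading term y²z: no divisor's leading term divides it; move -5y²z to the remainder.
  leading term y²: no divisor's leading term divides it; move -35y² to the remainder.
  leading term yz: no divisor's leading term divides it; move 12yz to the remainder.
  leading term y: no divisor's leading term divides it; move 47y to the remainder.
  leading term z²: no divisor's leading term divides it; move 12z² to the remainder.
  leading term z: no divisor's leading term divides it; move 71z to the remainder.
  leading term 1: no divisor's leading term divides it; move -102 to the remainder.
  remainder -5y²z - 35y² + 12yz + 47y + 12z² + 71z - 102 ≠ 0; add h_3 = -5y²z - 35y² + 12yz + 47y + 12z² + 71z - 102 to the basis.

The other S-polynomials (S(f_1,h_3), S(f_2,h_3)) all reduce to 0 modulo the current basis, so we have a Gröbner basis.
Inter-reduce: drop elements whose leading term is divisible by another's, tail-reduce, and make monic.
Reduced Gröbner basis: {x + 5y² - 7y - 12z + 13, y²z + 7y² - 12/5yz - 47/5y - 12/5z² - 71/5z + 102/5}.
Label its elements g_1 = x + 5y² - 7y - 12z + 13, g_2 = y²z + 7y² - 12/5yz - 47/5y - 12/5z² - 71/5z + 102/5.

Reduce p = 4y - 1 modulo G:
  leading term y: no divisor's leading term divides it; move 4y to the remainder.
  leading term 1: no divisor's leading term divides it; move -1 to the remainder.
  normal form = 4y - 1.
The normal form is nonzero, so p ∉ I. Since p minus its normal form lies in I, I + (p) = I + (r) where r = 4y - 1; decide whether this ideal is the whole ring.
Run Buchberger on G together with r (pairs among the g_i already reduce to 0 since G is a Gröbner basis):
g_1 = x + 5y² - 7y - 12z + 13, LT = x.
g_2 = y²z + 7y² - 12/5yz - 47/5y - 12/5z² - 71/5z + 102/5, LT = y²z.
r = 4y - 1, LT = y.

S(g_2,r): lcm = y²z. S = 7y² - 43/20yz - 47/5y - 12/5z² - 71/5z + 102/5.
  leading term y²: subtract (7/4y)·r from 7y² - 43/20yz - 47/5y - 12/5z² - 71/5z + 102/5 → -43/20yz - 153/20y - 12/5z² - 71/5z + 102/5
  leading term yz: subtract (-43/80z)·r from -43/20yz - 153/20y - 12/5z² - 71/5z + 102/5 → -153/20y - 12/5z² - 1179/80z + 102/5
  leading term y: subtract (-153/80)·r from -153/20y - 12/5z² - 1179/80z + 102/5 → -12/5z² - 1179/80z + 1479/80
  leading term z²: no divisor's leading term divides it; move -12/5z² to the remainder.
  leading term z: no divisor's leading term divides it; move -1179/80z to the remainder.
  leading term 1: no divisor's leading term divides it; move 1479/80 to the remainder.
  remainder -12/5z² - 1179/80z + 1479/80 ≠ 0; add m_4 = -12/5z² - 1179/80z + 1479/80 to the basis.

The other S-polynomials (S(g_1,g_2), S(g_1,r), S(g_1,m_4), S(g_2,m_4), S(r,m_4)) all reduce to 0 modulo the current basis, so we have a Gröbner basis.
Inter-reduce: drop elements whose leading term is divisible by another's, tail-reduce, and make monic.
Reduced Gröbner basis: {x - 12z + 185/16, y - ¼, z² + 393/64z - 493/64}.
The reduced Gröbner basis of I + (p) is {x - 12z + 185/16, y - ¼, z² + 393/64z - 493/64} ≠ {1}, a proper ideal, so the enlarged system stays consistent: p is independent of I, with normal form 4y - 1.

Ideal membership is decidable via reduction modulo a Gröbner basis.

4y - 1 is independent of I; its normal form modulo I is 4y - 1.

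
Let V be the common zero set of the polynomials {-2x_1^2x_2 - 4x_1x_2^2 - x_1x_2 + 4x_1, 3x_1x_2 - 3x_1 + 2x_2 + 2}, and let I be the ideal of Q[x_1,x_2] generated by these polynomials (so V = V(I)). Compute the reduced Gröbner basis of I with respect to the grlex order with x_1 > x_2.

G = {x_2^3 + 11/12x_2^2 + x_1 - 7/4x_2 - 5/3, x_1^2 - 4/3x_2^2 - 5/6x_1 - 23/9x_2 - 11/9, x_1x_2 - x_1 + 2/3x_2 + 2/3}

f_1 = -2x_1^2x_2 - 4x_1x_2^2 - x_1x_2 + 4x_1, LT = x_1^2x_2.
f_2 = 3x_1x_2 - 3x_1 + 2x_2 + 2, LT = x_1x_2.

S(f_1,f_2): lcm = x_1^2x_2. S = 2x_1x_2^2 + x_1^2 - 1/6x_1x_2 - 8/3x_1.
  leading term x_1x_2^2: subtract (2/3x_2)·f_2 from 2x_1x_2^2 + x_1^2 - 1/6x_1x_2 - 8/3x_1 → x_1^2 + 11/6x_1x_2 - 4/3x_2^2 - 8/3x_1 - 4/3x_2
  leading term x_1^2: no divisor's leading term divides it; move x_1^2 to the remainder.
  leading term x_1x_2: subtract (11/18)·f_2 from 11/6x_1x_2 - 4/3x_2^2 - 8/3x_1 - 4/3x_2 → -4/3x_2^2 - 5/6x_1 - 23/9x_2 - 11/9
  leading term x_2^2: no divisor's leading term divides it; move -4/3x_2^2 to the remainder.
  leading term x_1: no divisor's leading term divides it; move -5/6x_1 to the remainder.
  leading term x_2: no divisor's leading term divides it; move -23/9x_2 to the remainder.
  leading term 1: no divisor's leading term divides it; move -11/9 to the remainder.
  remainder x_1^2 - 4/3x_2^2 - 5/6x_1 - 23/9x_2 - 11/9 ≠ 0; add g_3 = x_1^2 - 4/3x_2^2 - 5/6x_1 - 23/9x_2 - 11/9 to the basis.

S(f_1,g_3): lcm = x_1^2x_2. S = 2x_1x_2^2 + 4/3x_2^3 + 4/3x_1x_2 + 23/9x_2^2 - 2x_1 + 11/9x_2.
  leading term x_1x_2^2: subtract (2/3x_2)·f_2 from 2x_1x_2^2 + 4/3x_2^3 + 4/3x_1x_2 + 23/9x_2^2 - 2x_1 + 11/9x_2 → 4/3x_2^3 + 10/3x_1x_2 + 11/9x_2^2 - 2x_1 - 1/9x_2
  leading term x_2^3: no divisor's leading term divides it; move 4/3x_2^3 to the remainder.
  leading term x_1x_2: subtract (10/9)·f_2 from 10/3x_1x_2 + 11/9x_2^2 - 2x_1 - 1/9x_2 → 11/9x_2^2 + 4/3x_1 - 7/3x_2 - 20/9
  leading term x_2^2: no divisor's leading term divides it; move 11/9x_2^2 to the remainder.
  leading term x_1: no divisor's leading term divides it; move 4/3x_1 to the remainder.
  leading term x_2: no divisor's leading term divides it; move -7/3x_2 to the remainder.
  leading term 1: no divisor's leading term divides it; move -20/9 to the remainder.
  remainder 4/3x_2^3 + 11/9x_2^2 + 4/3x_1 - 7/3x_2 - 20/9 ≠ 0; add g_4 = 4/3x_2^3 + 11/9x_2^2 + 4/3x_1 - 7/3x_2 - 20/9 to the basis.

S(f_2,g_3): lcm = x_1^2x_2. S = 4/3x_2^3 - x_1^2 + 3/2x_1x_2 + 23/9x_2^2 + 2/3x_1 + 11/9x_2.
  leading term x_2^3: subtract (1)·g_4 from 4/3x_2^3 - x_1^2 + 3/2x_1x_2 + 23/9x_2^2 + 2/3x_1 + 11/9x_2 → -x_1^2 + 3/2x_1x_2 + 4/3x_2^2 - 2/3x_1 + 32/9x_2 + 20/9
  leading term x_1^2: subtract (-1)·g_3 from -x_1^2 + 3/2x_1x_2 + 4/3x_2^2 - 2/3x_1 + 32/9x_2 + 20/9 → 3/2x_1x_2 - 3/2x_1 + x_2 + 1
  leading term x_1x_2: subtract (1/2)·f_2 from 3/2x_1x_2 - 3/2x_1 + x_2 + 1 → 0
  remainder 0.

S(f_1,g_4): lcm = x_1^2x_2^3. S = 2x_1x_2^4 - 11/12x_1^2x_2^2 + 1/2x_1x_2^3 - x_1^3 + 7/4x_1^2x_2 - 2x_1x_2^2 + 5/3x_1^2.
  leading term x_1x_2^4: subtract (2/3x_2^3)·f_2 from 2x_1x_2^4 - 11/12x_1^2x_2^2 + 1/2x_1x_2^3 - x_1^3 + 7/4x_1^2x_2 - 2x_1x_2^2 + 5/3x_1^2 → -11/12x_1^2x_2^2 + 5/2x_1x_2^3 - 4/3x_2^4 - x_1^3 + 7/4x_1^2x_2 - 2x_1x_2^2 - 4/3x_2^3 + 5/3x_1^2
  leading term x_1^2x_2^2: subtract (11/24x_2)·f_1 from -11/12x_1^2x_2^2 + 5/2x_1x_2^3 - 4/3x_2^4 - x_1^3 + 7/4x_1^2x_2 - 2x_1x_2^2 - 4/3x_2^3 + 5/3x_1^2 → 13/3x_1x_2^3 - 4/3x_2^4 - x_1^3 + 7/4x_1^2x_2 - 37/24x_1x_2^2 - 4/3x_2^3 + 5/3x_1^2 - 11/6x_1x_2
  leading term x_1x_2^3: subtract (13/9x_2^2)·f_2 from 13/3x_1x_2^3 - 4/3x_2^4 - x_1^3 + 7/4x_1^2x_2 - 37/24x_1x_2^2 - 4/3x_2^3 + 5/3x_1^2 - 11/6x_1x_2 → -4/3x_2^4 - x_1^3 + 7/4x_1^2x_2 + 67/24x_1x_2^2 - 38/9x_2^3 + 5/3x_1^2 - 11/6x_1x_2 - 26/9x_2^2
  leading term x_2^4: subtract (-x_2)·g_4 from -4/3x_2^4 - x_1^3 + 7/4x_1^2x_2 + 67/24x_1x_2^2 - 38/9x_2^3 + 5/3x_1^2 - 11/6x_1x_2 - 26/9x_2^2 → -x_1^3 + 7/4x_1^2x_2 + 67/24x_1x_2^2 - 3x_2^3 + 5/3x_1^2 - 1/2x_1x_2 - 47/9x_2^2 - 20/9x_2
  leading term x_1^3: subtract (-x_1)·g_3 from -x_1^3 + 7/4x_1^2x_2 + 67/24x_1x_2^2 - 3x_2^3 + 5/3x_1^2 - 1/2x_1x_2 - 47/9x_2^2 - 20/9x_2 → 7/4x_1^2x_2 + 35/24x_1x_2^2 - 3x_2^3 + 5/6x_1^2 - 55/18x_1x_2 - 47/9x_2^2 - 11/9x_1 - 20/9x_2
  leading term x_1^2x_2: subtract (-7/8)·f_1 from 7/4x_1^2x_2 + 35/24x_1x_2^2 - 3x_2^3 + 5/6x_1^2 - 55/18x_1x_2 - 47/9x_2^2 - 11/9x_1 - 20/9x_2 → -49/24x_1x_2^2 - 3x_2^3 + 5/6x_1^2 - 283/72x_1x_2 - 47/9x_2^2 + 41/18x_1 - 20/9x_2
  leading term x_1x_2^2: subtract (-49/72x_2)·f_2 from -49/24x_1x_2^2 - 3x_2^3 + 5/6x_1^2 - 283/72x_1x_2 - 47/9x_2^2 + 41/18x_1 - 20/9x_2 → -3x_2^3 + 5/6x_1^2 - 215/36x_1x_2 - 139/36x_2^2 + 41/18x_1 - 31/36x_2
  leading term x_2^3: subtract (-9/4)·g_4 from -3x_2^3 + 5/6x_1^2 - 215/36x_1x_2 - 139/36x_2^2 + 41/18x_1 - 31/36x_2 → 5/6x_1^2 - 215/36x_1x_2 - 10/9x_2^2 + 95/18x_1 - 55/9x_2 - 5
  leading term x_1^2: subtract (5/6)·g_3 from 5/6x_1^2 - 215/36x_1x_2 - 10/9x_2^2 + 95/18x_1 - 55/9x_2 - 5 → -215/36x_1x_2 + 215/36x_1 - 215/54x_2 - 215/54
  leading term x_1x_2: subtract (-215/108)·f_2 from -215/36x_1x_2 + 215/36x_1 - 215/54x_2 - 215/54 → 0
  remainder 0.

S(f_2,g_4): lcm = x_1x_2^3. S = -23/12x_1x_2^2 + 2/3x_2^3 - x_1^2 + 7/4x_1x_2 + 2/3x_2^2 + 5/3x_1.
  leading term x_1x_2^2: subtract (-23/36x_2)·f_2 from -23/12x_1x_2^2 + 2/3x_2^3 - x_1^2 + 7/4x_1x_2 + 2/3x_2^2 + 5/3x_1 → 2/3x_2^3 - x_1^2 - 1/6x_1x_2 + 35/18x_2^2 + 5/3x_1 + 23/18x_2
  leading term x_2^3: subtract (1/2)·g_4 from 2/3x_2^3 - x_1^2 - 1/6x_1x_2 + 35/18x_2^2 + 5/3x_1 + 23/18x_2 → -x_1^2 - 1/6x_1x_2 + 4/3x_2^2 + x_1 + 22/9x_2 + 10/9
  leading term x_1^2: subtract (-1)·g_3 from -x_1^2 - 1/6x_1x_2 + 4/3x_2^2 + x_1 + 22/9x_2 + 10/9 → -1/6x_1x_2 + 1/6x_1 - 1/9x_2 - 1/9
  leading term x_1x_2: subtract (-1/18)·f_2 from -1/6x_1x_2 + 1/6x_1 - 1/9x_2 - 1/9 → 0
  remainder 0.

S(g_3,g_4): leading monomials are coprime, so the S-polynomial reduces to 0 (Buchberger's first criterion).
Every S-polynomial of the final basis reduces to 0, so we have a Gröbner basis.
Inter-reduce: drop elements whose leading term is divisible by another's, tail-reduce, and make monic.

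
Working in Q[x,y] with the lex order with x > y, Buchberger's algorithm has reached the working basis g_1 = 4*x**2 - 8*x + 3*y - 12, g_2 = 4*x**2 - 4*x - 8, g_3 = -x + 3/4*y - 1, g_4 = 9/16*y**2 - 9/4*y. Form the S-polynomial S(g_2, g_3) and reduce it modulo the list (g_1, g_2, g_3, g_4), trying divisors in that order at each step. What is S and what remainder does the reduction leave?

lcm(LM(g_2), LM(g_3)) = x**2.
S = (lcm/LT(g_2))·g_2 − (lcm/LT(g_3))·g_3 = 3/4*x*y - 2*x - 2.
Reduce S modulo (g_1, g_2, g_3, g_4) in that order:
  leading term x*y: subtract (-3/4*y)·g_3 from 3/4*x*y - 2*x - 2 → -2*x + 9/16*y**2 - 3/4*y - 2
  leading term x: subtract (2)·g_3 from -2*x + 9/16*y**2 - 3/4*y - 2 → 9/16*y**2 - 9/4*y
  leading term y**2: subtract (1)·g_4 from 9/16*y**2 - 9/4*y → 0
The remainder is 0, so this S-polynomial contributes no new basis element.

S(g_2, g_3) = 3/4*x*y - 2*x - 2; remainder on division = 0.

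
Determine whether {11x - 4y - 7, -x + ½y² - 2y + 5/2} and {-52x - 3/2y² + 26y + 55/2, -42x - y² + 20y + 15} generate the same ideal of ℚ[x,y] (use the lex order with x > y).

No, the ideals differ.

For a fixed monomial order, each ideal has a unique reduced Gröbner basis; comparing bases decides equality.
Buchberger on the first generating set:
f_1 = 11x - 4y - 7, LT = x.
f_2 = -x + ½y² - 2y + 5/2, LT = x.

S(f_1,f_2): lcm = x. S = ½y² - 26/11y + 41/22.
  leading term y²: no divisor's leading term divides it; move ½y² to the remainder.
  leading term y: no divisor's leading term divides it; move -26/11y to the remainder.
  leading term 1: no divisor's leading term divides it; move 41/22 to the remainder.
  remainder ½y² - 26/11y + 41/22 ≠ 0; add g_3 = ½y² - 26/11y + 41/22 to the basis.

The other S-polynomials (S(f_1,g_3), S(f_2,g_3)) all reduce to 0 modulo the current basis, so we have a Gröbner basis.
Inter-reduce: drop elements whose leading term is divisible by another's, tail-reduce, and make monic.
Reduced Gröbner basis: {x - 4/11y - 7/11, y² - 52/11y + 41/11}.

Buchberger on the second generating set:
h_1 = -52x - 3/2y² + 26y + 55/2, LT = x.
h_2 = -42x - y² + 20y + 15, LT = x.

S(h_1,h_2): lcm = x. S = 11/2184y² - 1/42y - 125/728.
  leading term y²: no divisor's leading term divides it; move 11/2184y² to the remainder.
  leading term y: no divisor's leading term divides it; move -1/42y to the remainder.
  leading term 1: no divisor's leading term divides it; move -125/728 to the remainder.
  remainder 11/2184y² - 1/42y - 125/728 ≠ 0; add k_3 = 11/2184y² - 1/42y - 125/728 to the basis.

The other S-polynomials (S(h_1,k_3), S(h_2,k_3)) all reduce to 0 modulo the current basis, so we have a Gröbner basis.
Inter-reduce: drop elements whose leading term is divisible by another's, tail-reduce, and make monic.
Reduced Gröbner basis: {x - 4/11y + 5/11, y² - 52/11y - 375/11}.

The bases are distinct; the ideals are different.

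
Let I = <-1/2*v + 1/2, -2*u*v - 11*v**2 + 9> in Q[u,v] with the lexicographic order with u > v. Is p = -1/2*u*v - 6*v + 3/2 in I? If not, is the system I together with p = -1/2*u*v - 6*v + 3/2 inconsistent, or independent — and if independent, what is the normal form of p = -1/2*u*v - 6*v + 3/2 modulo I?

First compute the reduced Gröbner basis of I by Buchberger's algorithm.
f_1 = -1/2*v + 1/2, LT = v.
f_2 = -2*u*v - 11*v**2 + 9, LT = u*v.

S(f_1,f_2): lcm = u*v. S = -u - 11/2*v**2 + 9/2.
  leading term u: no divisor's leading term divides it; move -u to the remainder.
  leading term v**2: subtract (11*v)·f_1 from -11/2*v**2 + 9/2 → -11/2*v + 9/2
  leading term v: subtract (11)·f_1 from -11/2*v + 9/2 → -1
  leading term 1: no divisor's leading term divides it; move -1 to the remainder.
  remainder -u - 1 ≠ 0; add h_3 = -u - 1 to the basis.

The other S-polynomials (S(f_1,h_3), S(f_2,h_3)) all reduce to 0 modulo the current basis, so we have a Gröbner basis.
Inter-reduce: drop elements whose leading term is divisible by another's, tail-reduce, and make monic.
Reduced Gröbner basis: {u + 1, v - 1}.
Label its elements g_1 = u + 1, g_2 = v - 1.

Reduce p = -1/2*u*v - 6*v + 3/2 modulo G:
  leading term u*v: subtract (-1/2*v)·g_1 from -1/2*u*v - 6*v + 3/2 → -11/2*v + 3/2
  leading term v: subtract (-11/2)·g_2 from -11/2*v + 3/2 → -4
  leading term 1: no divisor's leading term divides it; move -4 to the remainder.
  normal form = -4.
The normal form is nonzero, so p ∉ I. Since p minus its normal form lies in I, I + (p) = I + (r) where r = -4; decide whether this ideal is the whole ring.
Here r = -4 is a nonzero constant, hence a unit: 1 ∈ I + (p), the Gröbner basis of I + (p) is {1}, and the enlarged system has no common solution — adjoining p is inconsistent.

Adjoining -1/2*u*v - 6*v + 3/2 makes the ideal the whole ring: the system is inconsistent.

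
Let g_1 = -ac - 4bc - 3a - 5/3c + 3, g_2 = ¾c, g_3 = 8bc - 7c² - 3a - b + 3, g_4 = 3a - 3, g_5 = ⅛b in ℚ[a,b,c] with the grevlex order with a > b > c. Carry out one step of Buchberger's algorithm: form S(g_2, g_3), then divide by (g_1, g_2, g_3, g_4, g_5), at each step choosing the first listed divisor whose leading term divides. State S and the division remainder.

S(g_2, g_3) = ⅞c² + ⅜a + ⅛b - ⅜; remainder on division = 0.

lcm(LM(g_2), LM(g_3)) = bc.
S = (lcm/LT(g_2))·g_2 − (lcm/LT(g_3))·g_3 = ⅞c² + ⅜a + ⅛b - ⅜.
Reduce S modulo (g_1, g_2, g_3, g_4, g_5) in that order:
  leading term c²: subtract (7/6c)·g_2 from ⅞c² + ⅜a + ⅛b - ⅜ → ⅜a + ⅛b - ⅜
  leading term a: subtract (⅛)·g_4 from ⅜a + ⅛b - ⅜ → ⅛b
  leading term b: subtract (1)·g_5 from ⅛b → 0
The remainder is 0, so this S-polynomial contributes no new basis element.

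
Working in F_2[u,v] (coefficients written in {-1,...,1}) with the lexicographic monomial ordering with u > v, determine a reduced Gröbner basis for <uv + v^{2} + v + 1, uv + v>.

G = {u + 1, v^{2} + 1}

f_1 = uv + v^{2} + v + 1, LT = uv.
f_2 = uv + v, LT = uv.

S(f_1,f_2): lcm = uv. S = v^{2} + 1.
  leading term v^{2}: no divisor's leading term divides it; move v^{2} to the remainder.
  leading term 1: no divisor's leading term divides it; move 1 to the remainder.
  remainder v^{2} + 1 ≠ 0; add g_3 = v^{2} + 1 to the basis.

S(f_1,g_3): lcm = uv^{2}. S = u + v^{3} + v^{2} + v.
  leading term u: no divisor's leading term divides it; move u to the remainder.
  leading term v^{3}: subtract (v)·g_3 from v^{3} + v^{2} + v → v^{2}
  leading term v^{2}: subtract (1)·g_3 from v^{2} → 1
  leading term 1: no divisor's leading term divides it; move 1 to the remainder.
  remainder u + 1 ≠ 0; add g_4 = u + 1 to the basis.

The other S-polynomials (S(f_2,g_3), S(f_1,g_4), S(f_2,g_4), S(g_3,g_4)) all reduce to 0 modulo the current basis, so we have a Gröbner basis.
Inter-reduce: drop elements whose leading term is divisible by another's, tail-reduce, and make monic.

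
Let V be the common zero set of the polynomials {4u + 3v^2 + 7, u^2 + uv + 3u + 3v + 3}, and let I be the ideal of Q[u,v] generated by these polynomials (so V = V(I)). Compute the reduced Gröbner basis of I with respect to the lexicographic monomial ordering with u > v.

f_1 = 4u + 3v^2 + 7, LT = u.
f_2 = u^2 + uv + 3u + 3v + 3, LT = u^2.

S(f_1,f_2): lcm = u^2. S = 3/4uv^2 - uv - 5/4u - 3v - 3.
  leading term uv^2: subtract (3/16v^2)·f_1 from 3/4uv^2 - uv - 5/4u - 3v - 3 → -uv - 5/4u - 9/16v^4 - 21/16v^2 - 3v - 3
  leading term uv: subtract (-1/4v)·f_1 from -uv - 5/4u - 9/16v^4 - 21/16v^2 - 3v - 3 → -5/4u - 9/16v^4 + 3/4v^3 - 21/16v^2 - 5/4v - 3
  leading term u: subtract (-5/16)·f_1 from -5/4u - 9/16v^4 + 3/4v^3 - 21/16v^2 - 5/4v - 3 → -9/16v^4 + 3/4v^3 - 3/8v^2 - 5/4v - 13/16
  leading term v^4: no divisor's leading term divides it; move -9/16v^4 to the remainder.
  leading term v^3: no divisor's leading term divides it; move 3/4v^3 to the remainder.
  leading term v^2: no divisor's leading term divides it; move -3/8v^2 to the remainder.
  leading term v: no divisor's leading term divides it; move -5/4v to the remainder.
  leading term 1: no divisor's leading term divides it; move -13/16 to the remainder.
  remainder -9/16v^4 + 3/4v^3 - 3/8v^2 - 5/4v - 13/16 ≠ 0; add g_3 = -9/16v^4 + 3/4v^3 - 3/8v^2 - 5/4v - 13/16 to the basis.

The other S-polynomials (S(f_1,g_3), S(f_2,g_3)) all reduce to 0 modulo the current basis, so we have a Gröbner basis.
Inter-reduce: drop elements whose leading term is divisible by another's, tail-reduce, and make monic.

G = {u + 3/4v^2 + 7/4, v^4 - 4/3v^3 + 2/3v^2 + 20/9v + 13/9}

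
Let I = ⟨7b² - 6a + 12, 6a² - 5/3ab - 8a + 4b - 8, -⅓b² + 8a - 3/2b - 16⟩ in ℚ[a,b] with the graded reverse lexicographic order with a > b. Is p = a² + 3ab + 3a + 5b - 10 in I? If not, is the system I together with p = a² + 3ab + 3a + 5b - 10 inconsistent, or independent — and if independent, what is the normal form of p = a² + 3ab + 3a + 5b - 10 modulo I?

a² + 3ab + 3a + 5b - 10 lies in I (it reduces to 0).

First compute the reduced Gröbner basis of I by Buchberger's algorithm.
f_1 = 7b² - 6a + 12, LT = b².
f_2 = 6a² - 5/3ab - 8a + 4b - 8, LT = a².
f_3 = -⅓b² + 8a - 3/2b - 16, LT = b².

S(f_1,f_3): lcm = b². S = 162/7a - 9/2b - 324/7.
  reduce S modulo (f_1, f_2, f_3):
  remainder 162/7a - 9/2b - 324/7 ≠ 0; add h_4 = 162/7a - 9/2b - 324/7 to the basis.

S(f_2,h_4): lcm = a². S = -1/12ab + ⅔a + ⅔b - 4/3.
  reduce S modulo (f_1, f_2, f_3, h_4):
  remainder 1625/2592b ≠ 0; add h_5 = 1625/2592b to the basis.

The other S-polynomials (S(f_1,f_2), S(f_2,f_3), S(f_1,h_4), S(f_3,h_4), S(f_1,h_5), S(f_2,h_5), S(f_3,h_5), S(h_4,h_5)) all reduce to 0 modulo the current basis, so we have a Gröbner basis.
Inter-reduce: drop elements whose leading term is divisible by another's, tail-reduce, and make monic.
Reduced Gröbner basis: {a - 2, b}.
Label its elements g_1 = a - 2, g_2 = b.

Reduce p = a² + 3ab + 3a + 5b - 10 modulo G:
  leading term a²: subtract (a)·g_1 from a² + 3ab + 3a + 5b - 10 → 3ab + 5a + 5b - 10
  leading term ab: subtract (3b)·g_1 from 3ab + 5a + 5b - 10 → 5a + 11b - 10
  leading term a: subtract (5)·g_1 from 5a + 11b - 10 → 11b
  leading term b: subtract (11)·g_2 from 11b → 0
  normal form = 0.
Since the normal form is 0, p ∈ I.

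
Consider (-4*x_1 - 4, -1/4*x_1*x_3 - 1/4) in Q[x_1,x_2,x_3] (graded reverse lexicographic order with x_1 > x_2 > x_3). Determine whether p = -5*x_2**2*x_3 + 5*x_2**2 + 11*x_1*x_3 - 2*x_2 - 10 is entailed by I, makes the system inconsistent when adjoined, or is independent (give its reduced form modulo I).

-5*x_2**2*x_3 + 5*x_2**2 + 11*x_1*x_3 - 2*x_2 - 10 is independent of I; its normal form modulo I is -2*x_2 - 21.

First compute the reduced Gröbner basis of I by Buchberger's algorithm.
f_1 = -4*x_1 - 4, LT = x_1.
f_2 = -1/4*x_1*x_3 - 1/4, LT = x_1*x_3.

S(f_1,f_2): lcm = x_1*x_3. S = x_3 - 1.
  leading term x_3: no divisor's leading term divides it; move x_3 to the remainder.
  leading term 1: no divisor's leading term divides it; move -1 to the remainder.
  remainder x_3 - 1 ≠ 0; add h_3 = x_3 - 1 to the basis.

S(f_1,h_3): leading monomials are coprime, so the S-polynomial reduces to 0 (Buchberger's first criterion).
S(f_2,h_3): lcm = x_1*x_3. S = x_1 + 1.
  leading term x_1: subtract (-1/4)·f_1 from x_1 + 1 → 0
  remainder 0.

Every S-polynomial of the final basis reduces to 0, so we have a Gröbner basis.
Inter-reduce: drop elements whose leading term is divisible by another's, tail-reduce, and make monic.
Reduced Gröbner basis: {x_1 + 1, x_3 - 1}.
Label its elements g_1 = x_1 + 1, g_2 = x_3 - 1.

Reduce p = -5*x_2**2*x_3 + 5*x_2**2 + 11*x_1*x_3 - 2*x_2 - 10 modulo G:
  leading term x_2**2*x_3: subtract (-5*x_2**2)·g_2 from -5*x_2**2*x_3 + 5*x_2**2 + 11*x_1*x_3 - 2*x_2 - 10 → 11*x_1*x_3 - 2*x_2 - 10
  leading term x_1*x_3: subtract (11*x_3)·g_1 from 11*x_1*x_3 - 2*x_2 - 10 → -2*x_2 - 11*x_3 - 10
  leading term x_2: no divisor's leading term divides it; move -2*x_2 to the remainder.
  leading term x_3: subtract (-11)·g_2 from -11*x_3 - 10 → -21
  leading term 1: no divisor's leading term divides it; move -21 to the remainder.
  normal form = -2*x_2 - 21.
The normal form is nonzero, so p ∉ I. Since p minus its normal form lies in I, I + (p) = I + (r) where r = -2*x_2 - 21; decide whether this ideal is the whole ring.
Run Buchberger on G together with r (pairs among the g_i already reduce to 0 since G is a Gröbner basis):
g_1 = x_1 + 1, LT = x_1.
g_2 = x_3 - 1, LT = x_3.
r = -2*x_2 - 21, LT = x_2.

S(g_1,g_2): leading monomials are coprime, so the S-polynomial reduces to 0 (Buchberger's first criterion).
S(g_1,r): leading monomials are coprime, so the S-polynomial reduces to 0 (Buchberger's first criterion).
S(g_2,r): leading monomials are coprime, so the S-polynomial reduces to 0 (Buchberger's first criterion).
Every S-polynomial of the final basis reduces to 0, so we have a Gröbner basis.
Inter-reduce: drop elements whose leading term is divisible by another's, tail-reduce, and make monic.
Reduced Gröbner basis: {x_1 + 1, x_2 + 21/2, x_3 - 1}.
The reduced Gröbner basis of I + (p) is {x_1 + 1, x_2 + 21/2, x_3 - 1} ≠ {1}, a proper ideal, so the enlarged system stays consistent: p is independent of I, with normal form -2*x_2 - 21.

Ideal membership is decidable via reduction modulo a Gröbner basis.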